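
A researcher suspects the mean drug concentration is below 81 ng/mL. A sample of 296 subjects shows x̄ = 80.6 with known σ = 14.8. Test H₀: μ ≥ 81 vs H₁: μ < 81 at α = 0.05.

z = -0.465. Critical value: -1.645. Fail to reject H₀.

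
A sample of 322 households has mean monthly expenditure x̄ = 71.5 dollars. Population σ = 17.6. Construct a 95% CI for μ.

CI = x̄ ± z*(σ/√n) = 71.5 ± 1.96(17.6/√322) = 71.5 ± 1.92 = (69.58, 73.42)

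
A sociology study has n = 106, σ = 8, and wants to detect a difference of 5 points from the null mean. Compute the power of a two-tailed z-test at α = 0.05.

SE = σ/√n = 8/√106 = 0.777. Non-centrality λ = d/SE = 5/0.777 = 6.435. Power ≈ Φ(λ - z_{α/2}) = Φ(6.435 - 1.96) = Φ(4.475) = 1.0.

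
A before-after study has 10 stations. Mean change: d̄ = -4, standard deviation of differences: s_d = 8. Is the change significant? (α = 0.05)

t = d̄/(s_d/√n) = -4/(8/√10) = -1.581. df = 9, critical t = ±2.262. Fail to reject H₀.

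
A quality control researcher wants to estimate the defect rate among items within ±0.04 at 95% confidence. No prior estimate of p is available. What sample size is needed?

Conservative approach: use p = 0.5 (maximizes p(1-p) = 0.25). n = z²(0.25)/E² = 1.96²×0.25/0.04² = 600.2 → n = 601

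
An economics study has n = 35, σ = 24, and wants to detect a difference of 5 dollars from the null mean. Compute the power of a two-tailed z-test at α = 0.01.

SE = σ/√n = 24/√35 = 4.057. Non-centrality λ = d/SE = 5/4.057 = 1.233. Power ≈ Φ(λ - z_{α/2}) = Φ(1.233 - 2.576) = Φ(-1.343) = 0.09.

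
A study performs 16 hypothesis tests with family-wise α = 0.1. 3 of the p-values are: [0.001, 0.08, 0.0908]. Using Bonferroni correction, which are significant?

Bonferroni α = 0.1/16 = 0.00625. Significant p-values: [0.001]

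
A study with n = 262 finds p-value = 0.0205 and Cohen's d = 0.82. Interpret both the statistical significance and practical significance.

Statistically significant (p = 0.0205 < 0.05). Cohen's d = 0.82 indicates a large effect size. Both statistical and practical significance should be considered.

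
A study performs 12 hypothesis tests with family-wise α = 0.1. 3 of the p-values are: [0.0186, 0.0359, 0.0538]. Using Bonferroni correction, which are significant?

Bonferroni α = 0.1/12 = 0.00833. None of the given p-values are significant.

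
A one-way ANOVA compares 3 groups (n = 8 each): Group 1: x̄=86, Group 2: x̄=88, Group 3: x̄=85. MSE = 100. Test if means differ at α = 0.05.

Grand mean = 86.33. SS_between = 37.33, MS_between = 18.67. F = 0.187, F_crit ≈ 3.467. Fail to reject H₀.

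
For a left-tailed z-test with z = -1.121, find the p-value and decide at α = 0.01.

p = P(Z < -1.121) = Φ(-1.121) ≈ 0.1311. Since p ≥ 0.01, fail to reject H₀ (not significant) at α = 0.01.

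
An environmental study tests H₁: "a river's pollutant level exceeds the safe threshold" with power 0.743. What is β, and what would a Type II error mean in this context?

β = 1 - power = 1 - 0.743 = 0.257. A Type II error is failing to reject H₀ when H₀ is false (false negative) — here, failing to conclude that a river's pollutant level exceeds the safe threshold when in fact it is true. Consequence: allowing unsafe pollution to continue.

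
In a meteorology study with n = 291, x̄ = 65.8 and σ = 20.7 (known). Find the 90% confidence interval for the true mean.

CI = x̄ ± z*(σ/√n) = 65.8 ± 1.645(20.7/√291) = 65.8 ± 2.0 = (63.8, 67.8)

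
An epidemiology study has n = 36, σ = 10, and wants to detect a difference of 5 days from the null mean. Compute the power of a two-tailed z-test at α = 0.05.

SE = σ/√n = 10/√36 = 1.667. Non-centrality λ = d/SE = 5/1.667 = 3.0. Power ≈ Φ(λ - z_{α/2}) = Φ(3.0 - 1.96) = Φ(1.04) = 0.851.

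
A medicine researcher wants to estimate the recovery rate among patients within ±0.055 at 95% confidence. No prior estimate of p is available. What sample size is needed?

Conservative approach: use p = 0.5 (maximizes p(1-p) = 0.25). n = z²(0.25)/E² = 1.96²×0.25/0.055² = 317.5 → n = 318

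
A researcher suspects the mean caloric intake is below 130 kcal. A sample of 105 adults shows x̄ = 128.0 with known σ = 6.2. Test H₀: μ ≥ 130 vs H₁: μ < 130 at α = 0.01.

z = -3.305. Critical value: -2.33. Reject H₀.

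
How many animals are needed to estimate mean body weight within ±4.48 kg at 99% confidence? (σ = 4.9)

n = (z*σ/E)² = (2.576×4.9/4.48)² = 7.9 → n = 8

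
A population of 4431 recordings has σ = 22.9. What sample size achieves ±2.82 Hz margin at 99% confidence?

Without FPC: n₀ = (2.576×22.9/2.82)² = 437.587. With FPC: n = n₀N/(n₀+N-1) = 398.3 → n = 399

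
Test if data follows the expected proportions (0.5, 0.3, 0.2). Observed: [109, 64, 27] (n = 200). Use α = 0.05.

Expected: [100.0, 60.0, 40.0]. χ² = 5.302. df = 2, critical = 5.991. Fail to reject H₀.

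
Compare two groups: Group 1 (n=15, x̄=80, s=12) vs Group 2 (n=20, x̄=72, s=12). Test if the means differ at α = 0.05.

Pooled sp = 12.0. t = 1.952, df = 33. Critical t = ±2.035. Fail to reject H₀.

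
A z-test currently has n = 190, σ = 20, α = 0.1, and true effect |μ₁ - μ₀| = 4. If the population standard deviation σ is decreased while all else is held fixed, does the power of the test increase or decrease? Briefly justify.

Power increases: a smaller σ shrinks the standard error σ/√n, moving the sampling distribution under H₁ further from the critical value.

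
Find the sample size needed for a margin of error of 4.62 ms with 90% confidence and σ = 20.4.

n = (z*σ/E)² = (1.645×20.4/4.62)² = 52.8 → n = 53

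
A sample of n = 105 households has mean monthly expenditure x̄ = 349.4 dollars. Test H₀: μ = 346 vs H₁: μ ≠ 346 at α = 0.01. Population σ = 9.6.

z = (x̄ - μ₀)/(σ/√n) = (349.4 - 346)/(9.6/√105) = 3.629. Critical value: ±2.576. Since |3.629| > 2.576, Reject H₀.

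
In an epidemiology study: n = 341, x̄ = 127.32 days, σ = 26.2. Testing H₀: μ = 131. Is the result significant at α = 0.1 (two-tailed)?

z = (127.32 - 131)/(26.2/√341) = -2.594. Since |z| > 1.645, significant at α = 0.1.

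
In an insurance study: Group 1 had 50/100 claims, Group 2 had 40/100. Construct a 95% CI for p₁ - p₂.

p̂₁ = 0.5, p̂₂ = 0.4. Difference = 0.1. CI = (-0.037, 0.237)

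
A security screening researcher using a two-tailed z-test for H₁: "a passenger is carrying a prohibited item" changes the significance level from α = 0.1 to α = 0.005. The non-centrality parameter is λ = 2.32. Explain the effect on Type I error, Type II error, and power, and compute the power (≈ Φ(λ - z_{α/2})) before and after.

Decreasing α from 0.1 to 0.005:
• Type I error rate decreases (α is the Type I rate by definition).
• Critical value moves from z_{α/2} = 1.645 to 2.807, so power = Φ(λ - z_{α/2}) goes from Φ(2.32 - 1.645) = 0.75 to Φ(2.32 - 2.807) = 0.313.
• Type II error rate β = 1 - power therefore increases (0.25 → 0.687).
Appropriate when false positives are costly — here, detaining an innocent passenger — delay and inconvenience.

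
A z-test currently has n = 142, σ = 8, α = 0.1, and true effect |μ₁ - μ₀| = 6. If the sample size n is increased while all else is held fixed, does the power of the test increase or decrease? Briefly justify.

Power increases: a larger n shrinks the standard error σ/√n, moving the sampling distribution under H₁ further from the critical value.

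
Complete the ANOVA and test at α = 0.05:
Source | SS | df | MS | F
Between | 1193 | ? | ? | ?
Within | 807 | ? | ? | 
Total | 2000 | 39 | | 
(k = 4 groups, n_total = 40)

df_between = 3, df_within = 36. MS_between = 397.67, MS_within = 22.42. F = 17.74, F_crit ≈ 2.866. Reject H₀.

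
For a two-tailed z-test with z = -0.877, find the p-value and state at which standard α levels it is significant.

p = 2·P(Z > |-0.877|) = 2·(1 - Φ(0.877)) ≈ 0.3805. Not significant at any standard level.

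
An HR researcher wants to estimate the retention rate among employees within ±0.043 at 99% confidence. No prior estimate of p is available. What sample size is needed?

Conservative approach: use p = 0.5 (maximizes p(1-p) = 0.25). n = z²(0.25)/E² = 2.576²×0.25/0.043² = 897.2 → n = 898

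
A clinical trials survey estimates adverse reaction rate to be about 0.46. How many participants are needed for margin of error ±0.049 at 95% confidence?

n = z²p(1-p)/E² = 1.96²×0.46×0.54/0.049² = 397.4 → n = 398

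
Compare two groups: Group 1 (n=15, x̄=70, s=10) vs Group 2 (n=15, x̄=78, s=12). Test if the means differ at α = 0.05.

Pooled sp = 11.05. t = -1.984, df = 28. Critical t = ±2.048. Fail to reject H₀.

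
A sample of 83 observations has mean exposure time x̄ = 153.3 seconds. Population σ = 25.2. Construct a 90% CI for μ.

CI = x̄ ± z*(σ/√n) = 153.3 ± 1.645(25.2/√83) = 153.3 ± 4.55 = (148.75, 157.85)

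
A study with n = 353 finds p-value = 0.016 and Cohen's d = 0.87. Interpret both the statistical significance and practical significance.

Statistically significant (p = 0.016 < 0.05). Cohen's d = 0.87 indicates a large effect size. Both statistical and practical significance should be considered.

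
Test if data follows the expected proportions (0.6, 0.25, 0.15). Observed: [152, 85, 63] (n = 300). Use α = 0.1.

Expected: [180.0, 75.0, 45.0]. χ² = 12.889. df = 2, critical = 4.605. Reject H₀.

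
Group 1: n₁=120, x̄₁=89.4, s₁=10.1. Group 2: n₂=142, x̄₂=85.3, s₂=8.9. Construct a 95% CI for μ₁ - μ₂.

Difference = 4.1. SE = √(10.1²/120 + 8.9²/142) = 1.187. CI = (1.77, 6.43)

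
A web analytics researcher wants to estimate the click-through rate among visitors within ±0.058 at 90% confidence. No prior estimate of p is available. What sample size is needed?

Conservative approach: use p = 0.5 (maximizes p(1-p) = 0.25). n = z²(0.25)/E² = 1.645²×0.25/0.058² = 201.1 → n = 202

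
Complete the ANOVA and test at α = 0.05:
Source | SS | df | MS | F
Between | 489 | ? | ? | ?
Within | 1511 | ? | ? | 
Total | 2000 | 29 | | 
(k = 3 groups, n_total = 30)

df_between = 2, df_within = 27. MS_between = 244.5, MS_within = 55.96. F = 4.369, F_crit ≈ 3.354. Reject H₀.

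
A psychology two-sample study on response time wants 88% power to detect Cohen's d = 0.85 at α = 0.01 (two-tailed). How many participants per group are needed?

z_{α/2} = 2.576, z_β = Φ⁻¹(0.88) = 1.175. For large effect (d = 0.85): n per group = 2(z_{α/2} + z_β)²/d² = 2(2.576 + 1.175)²/0.85² = 38.9 → 39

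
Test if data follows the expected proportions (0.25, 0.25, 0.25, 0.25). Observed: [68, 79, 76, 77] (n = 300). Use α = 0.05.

Expected: [75.0, 75.0, 75.0, 75.0]. χ² = 0.933. df = 3, critical = 7.815. Fail to reject H₀.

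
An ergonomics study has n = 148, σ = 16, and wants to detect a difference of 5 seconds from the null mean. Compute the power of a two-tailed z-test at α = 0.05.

SE = σ/√n = 16/√148 = 1.315. Non-centrality λ = d/SE = 5/1.315 = 3.802. Power ≈ Φ(λ - z_{α/2}) = Φ(3.802 - 1.96) = Φ(1.842) = 0.967.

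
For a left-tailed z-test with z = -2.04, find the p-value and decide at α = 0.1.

p = P(Z < -2.04) = Φ(-2.04) ≈ 0.0207. Since p < 0.1, reject H₀ (significant) at α = 0.1.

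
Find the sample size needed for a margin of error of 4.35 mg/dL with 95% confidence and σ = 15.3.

n = (z*σ/E)² = (1.96×15.3/4.35)² = 47.5 → n = 48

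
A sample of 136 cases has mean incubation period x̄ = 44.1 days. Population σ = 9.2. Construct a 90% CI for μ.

CI = x̄ ± z*(σ/√n) = 44.1 ± 1.645(9.2/√136) = 44.1 ± 1.3 = (42.8, 45.4)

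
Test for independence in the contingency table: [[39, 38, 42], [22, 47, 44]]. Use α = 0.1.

χ² = 5.586. df = 2, critical = 4.605. Reject H₀. Variables are dependent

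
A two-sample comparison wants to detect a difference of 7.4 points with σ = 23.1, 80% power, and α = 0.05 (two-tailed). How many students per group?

n per group = 2(z_α/2 + z_β)²σ²/d² = 2×(1.96 + 0.84)²×23.1²/7.4² = 152.8 → n = 153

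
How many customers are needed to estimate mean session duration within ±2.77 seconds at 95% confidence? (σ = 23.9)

n = (z*σ/E)² = (1.96×23.9/2.77)² = 286.0 → n = 286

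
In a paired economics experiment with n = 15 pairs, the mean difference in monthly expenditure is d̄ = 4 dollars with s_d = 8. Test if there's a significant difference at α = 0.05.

t = d̄/(s_d/√n) = 4/(8/√15) = 1.936. df = 14, critical t = ±2.145. Fail to reject H₀.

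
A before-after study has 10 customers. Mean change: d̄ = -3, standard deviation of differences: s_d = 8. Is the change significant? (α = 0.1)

t = d̄/(s_d/√n) = -3/(8/√10) = -1.186. df = 9, critical t = ±1.833. Fail to reject H₀.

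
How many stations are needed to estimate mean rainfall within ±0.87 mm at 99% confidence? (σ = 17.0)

n = (z*σ/E)² = (2.576×17.0/0.87)² = 2533.7 → n = 2534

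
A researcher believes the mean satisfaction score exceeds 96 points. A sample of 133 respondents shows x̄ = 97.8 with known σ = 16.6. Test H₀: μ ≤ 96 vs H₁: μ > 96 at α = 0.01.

z = 1.251. Critical value: 2.33. Fail to reject H₀.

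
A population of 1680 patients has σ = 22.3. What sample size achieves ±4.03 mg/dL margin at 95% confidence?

Without FPC: n₀ = (1.96×22.3/4.03)² = 117.628. With FPC: n = n₀N/(n₀+N-1) = 110.0 → n = 110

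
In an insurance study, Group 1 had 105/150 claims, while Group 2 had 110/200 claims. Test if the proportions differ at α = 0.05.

p̂₁ = 0.7, p̂₂ = 0.55, pooled p̂ = 0.614. z = 2.853. Critical: ±1.96. Reject H₀.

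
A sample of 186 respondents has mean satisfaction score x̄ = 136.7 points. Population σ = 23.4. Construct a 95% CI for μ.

CI = x̄ ± z*(σ/√n) = 136.7 ± 1.96(23.4/√186) = 136.7 ± 3.36 = (133.34, 140.06)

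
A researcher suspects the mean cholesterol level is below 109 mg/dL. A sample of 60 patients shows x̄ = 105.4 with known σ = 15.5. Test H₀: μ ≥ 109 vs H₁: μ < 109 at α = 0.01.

z = -1.799. Critical value: -2.33. Fail to reject H₀.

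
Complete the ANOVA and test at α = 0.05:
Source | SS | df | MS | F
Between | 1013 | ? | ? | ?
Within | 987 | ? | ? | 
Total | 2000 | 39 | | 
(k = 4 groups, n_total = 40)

df_between = 3, df_within = 36. MS_between = 337.67, MS_within = 27.42. F = 12.316, F_crit ≈ 2.866. Reject H₀.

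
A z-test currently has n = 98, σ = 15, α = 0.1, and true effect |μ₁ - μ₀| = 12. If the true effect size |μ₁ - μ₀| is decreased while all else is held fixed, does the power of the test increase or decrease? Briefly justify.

Power decreases: a smaller true effect decreases the non-centrality λ = |μ₁ - μ₀|/(σ/√n).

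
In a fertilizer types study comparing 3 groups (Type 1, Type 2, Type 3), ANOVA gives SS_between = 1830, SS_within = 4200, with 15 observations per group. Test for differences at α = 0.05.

df_between = 2, df_within = 42. F = MS_between/MS_within = 915.0/100.0 = 9.15. F_crit ≈ 3.22. Reject H₀. At least one mean differs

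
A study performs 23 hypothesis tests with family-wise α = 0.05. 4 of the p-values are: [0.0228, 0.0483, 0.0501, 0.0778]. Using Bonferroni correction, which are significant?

Bonferroni α = 0.05/23 = 0.00217. None of the given p-values are significant.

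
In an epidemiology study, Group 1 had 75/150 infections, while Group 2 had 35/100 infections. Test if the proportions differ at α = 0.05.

p̂₁ = 0.5, p̂₂ = 0.35, pooled p̂ = 0.44. z = 2.341. Critical: ±1.96. Reject H₀.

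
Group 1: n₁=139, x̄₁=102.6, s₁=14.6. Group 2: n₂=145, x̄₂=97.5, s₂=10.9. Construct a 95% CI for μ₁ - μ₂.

Difference = 5.1. SE = √(14.6²/139 + 10.9²/145) = 1.534. CI = (2.09, 8.11)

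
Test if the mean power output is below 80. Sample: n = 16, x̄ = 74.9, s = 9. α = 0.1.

t = (74.9 - 80)/(9/√16) = -2.267, df = 15. Critical t = -1.341. Reject H₀.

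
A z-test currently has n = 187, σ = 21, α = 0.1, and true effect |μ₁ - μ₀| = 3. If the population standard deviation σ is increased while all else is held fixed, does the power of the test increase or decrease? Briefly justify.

Power decreases: a larger σ inflates the standard error σ/√n, pulling the sampling distribution under H₁ back toward the critical value.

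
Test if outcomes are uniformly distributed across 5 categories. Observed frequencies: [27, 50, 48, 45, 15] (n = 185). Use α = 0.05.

Expected = 37 each. χ² = Σ(O-E)²/E = 25.351. df = 4, critical value = 9.488. Reject H₀.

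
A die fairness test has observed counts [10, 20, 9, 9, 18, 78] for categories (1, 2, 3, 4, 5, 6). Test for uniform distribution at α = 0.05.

Expected = 24 each. χ² = Σ(O-E)²/E = 150.583. df = 5, critical value = 11.07. Reject H₀.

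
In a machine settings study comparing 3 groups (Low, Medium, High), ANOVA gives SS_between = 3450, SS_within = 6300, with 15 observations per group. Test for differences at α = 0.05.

df_between = 2, df_within = 42. F = MS_between/MS_within = 1725.0/150.0 = 11.5. F_crit ≈ 3.22. Reject H₀. At least one mean differs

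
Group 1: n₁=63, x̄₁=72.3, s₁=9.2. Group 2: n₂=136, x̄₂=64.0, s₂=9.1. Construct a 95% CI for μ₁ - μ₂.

Difference = 8.3. SE = √(9.2²/63 + 9.1²/136) = 1.397. CI = (5.56, 11.04)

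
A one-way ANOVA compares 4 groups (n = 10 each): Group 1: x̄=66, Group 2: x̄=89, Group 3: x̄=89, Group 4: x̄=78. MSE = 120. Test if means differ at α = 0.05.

Grand mean = 80.5. SS_between = 3610.0, MS_between = 1203.33. F = 10.028, F_crit ≈ 2.866. Reject H₀.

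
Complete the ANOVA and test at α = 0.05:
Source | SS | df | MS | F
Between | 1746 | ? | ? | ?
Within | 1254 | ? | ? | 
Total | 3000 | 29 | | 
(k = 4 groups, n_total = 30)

df_between = 3, df_within = 26. MS_between = 582.0, MS_within = 48.23. F = 12.067, F_crit ≈ 2.975. Reject H₀.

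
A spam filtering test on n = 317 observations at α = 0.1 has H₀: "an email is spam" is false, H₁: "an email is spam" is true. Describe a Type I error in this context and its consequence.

Type I error: rejecting H₀ when it is true — concluding that an email is spam when in fact it is not. Consequence: a legitimate email is sent to the spam folder and the user misses it.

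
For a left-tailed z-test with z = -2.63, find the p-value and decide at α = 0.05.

p = P(Z < -2.63) = Φ(-2.63) ≈ 0.0043. Since p < 0.05, reject H₀ (significant) at α = 0.05.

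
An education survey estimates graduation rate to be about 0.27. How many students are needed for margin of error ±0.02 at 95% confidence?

n = z²p(1-p)/E² = 1.96²×0.27×0.73/0.02² = 1892.9 → n = 1893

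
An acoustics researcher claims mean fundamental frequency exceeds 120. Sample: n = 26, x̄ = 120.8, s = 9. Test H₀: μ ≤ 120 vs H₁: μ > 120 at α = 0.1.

t = (120.8 - 120)/(9/√26) = 0.453, df = 25. Critical t = 1.316. Fail to reject H₀.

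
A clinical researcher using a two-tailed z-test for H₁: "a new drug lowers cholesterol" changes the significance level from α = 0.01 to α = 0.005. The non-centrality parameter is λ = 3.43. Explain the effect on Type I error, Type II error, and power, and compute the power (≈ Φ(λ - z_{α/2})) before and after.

Decreasing α from 0.01 to 0.005:
• Type I error rate decreases (α is the Type I rate by definition).
• Critical value moves from z_{α/2} = 2.576 to 2.807, so power = Φ(λ - z_{α/2}) goes from Φ(3.43 - 2.576) = 0.803 to Φ(3.43 - 2.807) = 0.733.
• Type II error rate β = 1 - power therefore increases (0.197 → 0.267).
Appropriate when false positives are costly — here, approving an ineffective drug — patients take a useless medication and may skip effective alternatives.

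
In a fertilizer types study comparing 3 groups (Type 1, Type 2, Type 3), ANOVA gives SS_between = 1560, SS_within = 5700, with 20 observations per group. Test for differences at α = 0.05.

df_between = 2, df_within = 57. F = MS_between/MS_within = 780.0/100.0 = 7.8. F_crit ≈ 3.159. Reject H₀. At least one mean differs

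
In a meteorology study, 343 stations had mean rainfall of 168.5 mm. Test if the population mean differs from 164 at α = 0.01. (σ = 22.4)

z = (x̄ - μ₀)/(σ/√n) = (168.5 - 164)/(22.4/√343) = 3.721. Critical value: ±2.576. Since |3.721| > 2.576, Reject H₀.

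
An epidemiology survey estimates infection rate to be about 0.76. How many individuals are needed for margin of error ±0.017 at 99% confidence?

n = z²p(1-p)/E² = 2.576²×0.76×0.24/0.017² = 4188.1 → n = 4189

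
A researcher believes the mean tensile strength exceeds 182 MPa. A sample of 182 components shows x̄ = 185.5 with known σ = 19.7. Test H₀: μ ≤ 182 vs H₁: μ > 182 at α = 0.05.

z = 2.397. Critical value: 1.645. Reject H₀.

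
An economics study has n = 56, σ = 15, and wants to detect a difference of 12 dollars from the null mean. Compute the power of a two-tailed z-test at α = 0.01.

SE = σ/√n = 15/√56 = 2.004. Non-centrality λ = d/SE = 12/2.004 = 5.987. Power ≈ Φ(λ - z_{α/2}) = Φ(5.987 - 2.576) = Φ(3.411) = 1.0.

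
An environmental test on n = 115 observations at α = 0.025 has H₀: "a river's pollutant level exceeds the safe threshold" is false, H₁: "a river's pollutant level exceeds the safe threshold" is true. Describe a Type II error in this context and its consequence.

Type II error: failing to reject H₀ when it is false — concluding that a river's pollutant level exceeds the safe threshold is not supported when in fact it is. Consequence: allowing unsafe pollution to continue.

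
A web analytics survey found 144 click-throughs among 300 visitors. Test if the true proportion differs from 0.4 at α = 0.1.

p̂ = 0.48, p₀ = 0.4. z = (p̂ - p₀)/√(p₀(1-p₀)/n) = 2.828. Critical: ±1.645. Reject H₀.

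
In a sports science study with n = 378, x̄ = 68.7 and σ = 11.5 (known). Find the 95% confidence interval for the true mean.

CI = x̄ ± z*(σ/√n) = 68.7 ± 1.96(11.5/√378) = 68.7 ± 1.16 = (67.54, 69.86)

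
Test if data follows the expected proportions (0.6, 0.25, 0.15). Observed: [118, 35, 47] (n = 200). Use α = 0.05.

Expected: [120.0, 50.0, 30.0]. χ² = 14.167. df = 2, critical = 5.991. Reject H₀.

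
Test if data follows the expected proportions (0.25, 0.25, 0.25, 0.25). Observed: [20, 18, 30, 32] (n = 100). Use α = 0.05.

Expected: [25.0, 25.0, 25.0, 25.0]. χ² = 5.92. df = 3, critical = 7.815. Fail to reject H₀.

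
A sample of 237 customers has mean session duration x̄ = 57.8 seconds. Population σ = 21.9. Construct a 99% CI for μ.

CI = x̄ ± z*(σ/√n) = 57.8 ± 2.576(21.9/√237) = 57.8 ± 3.66 = (54.14, 61.46)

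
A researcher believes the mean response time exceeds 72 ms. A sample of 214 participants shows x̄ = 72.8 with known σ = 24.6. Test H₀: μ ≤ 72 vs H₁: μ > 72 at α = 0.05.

z = 0.476. Critical value: 1.645. Fail to reject H₀.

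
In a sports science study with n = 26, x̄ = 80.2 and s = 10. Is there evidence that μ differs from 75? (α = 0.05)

t = (x̄ - μ₀)/(s/√n) = (80.2 - 75)/(10/√26) = 2.651. df = 25, critical t = ±2.06. Reject H₀.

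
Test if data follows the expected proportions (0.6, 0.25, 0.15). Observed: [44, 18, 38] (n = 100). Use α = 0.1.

Expected: [60.0, 25.0, 15.0]. χ² = 41.493. df = 2, critical = 4.605. Reject H₀.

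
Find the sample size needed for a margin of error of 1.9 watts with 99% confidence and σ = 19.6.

n = (z*σ/E)² = (2.576×19.6/1.9)² = 706.1 → n = 707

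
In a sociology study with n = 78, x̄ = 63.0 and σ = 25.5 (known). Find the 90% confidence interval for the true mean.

CI = x̄ ± z*(σ/√n) = 63.0 ± 1.645(25.5/√78) = 63.0 ± 4.75 = (58.25, 67.75)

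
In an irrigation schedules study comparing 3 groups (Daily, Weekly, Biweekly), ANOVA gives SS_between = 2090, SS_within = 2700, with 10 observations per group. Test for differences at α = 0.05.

df_between = 2, df_within = 27. F = MS_between/MS_within = 1045.0/100.0 = 10.45. F_crit ≈ 3.354. Reject H₀. At least one mean differs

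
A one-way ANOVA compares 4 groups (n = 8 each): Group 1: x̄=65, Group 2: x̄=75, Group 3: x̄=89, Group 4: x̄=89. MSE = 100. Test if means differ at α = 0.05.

Grand mean = 79.5. SS_between = 3288.0, MS_between = 1096.0. F = 10.96, F_crit ≈ 2.947. Reject H₀.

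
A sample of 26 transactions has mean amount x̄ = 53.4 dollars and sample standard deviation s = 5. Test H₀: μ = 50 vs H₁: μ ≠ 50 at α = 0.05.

t = (x̄ - μ₀)/(s/√n) = (53.4 - 50)/(5/√26) = 3.467. df = 25, critical t = ±2.06. Reject H₀.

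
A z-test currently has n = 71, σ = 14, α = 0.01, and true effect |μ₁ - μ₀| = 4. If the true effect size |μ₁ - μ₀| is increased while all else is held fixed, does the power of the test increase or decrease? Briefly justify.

Power increases: a larger true effect increases the non-centrality λ = |μ₁ - μ₀|/(σ/√n).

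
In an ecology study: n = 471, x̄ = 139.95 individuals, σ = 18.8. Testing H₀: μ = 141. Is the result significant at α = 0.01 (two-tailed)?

z = (139.95 - 141)/(18.8/√471) = -1.212. Since |z| ≤ 2.576, not significant at α = 0.01.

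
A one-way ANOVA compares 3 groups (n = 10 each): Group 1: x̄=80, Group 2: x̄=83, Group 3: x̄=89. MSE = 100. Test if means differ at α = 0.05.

Grand mean = 84.0. SS_between = 420.0, MS_between = 210.0. F = 2.1, F_crit ≈ 3.354. Fail to reject H₀.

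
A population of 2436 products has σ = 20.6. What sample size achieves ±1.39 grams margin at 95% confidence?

Without FPC: n₀ = (1.96×20.6/1.39)² = 843.756. With FPC: n = n₀N/(n₀+N-1) = 626.9 → n = 627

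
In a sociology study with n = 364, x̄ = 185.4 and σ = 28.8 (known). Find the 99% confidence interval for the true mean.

CI = x̄ ± z*(σ/√n) = 185.4 ± 2.576(28.8/√364) = 185.4 ± 3.89 = (181.51, 189.29)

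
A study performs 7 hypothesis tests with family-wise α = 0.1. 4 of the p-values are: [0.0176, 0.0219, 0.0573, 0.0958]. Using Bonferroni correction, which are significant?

Bonferroni α = 0.1/7 = 0.01429. None of the given p-values are significant.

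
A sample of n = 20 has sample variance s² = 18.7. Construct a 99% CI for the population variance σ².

df = 19. χ²_{0.005} = 38.582, χ²_{0.995} = 6.844. CI for σ² = ((n-1)s²/χ²_{α/2}, (n-1)s²/χ²_{1-α/2}) = (19·18.7/38.582, 19·18.7/6.844) = (9.21, 51.91)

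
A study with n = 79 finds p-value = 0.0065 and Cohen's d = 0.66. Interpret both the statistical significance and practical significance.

Statistically significant (p = 0.0065 < 0.05). Cohen's d = 0.66 indicates a medium effect size. Both statistical and practical significance should be considered.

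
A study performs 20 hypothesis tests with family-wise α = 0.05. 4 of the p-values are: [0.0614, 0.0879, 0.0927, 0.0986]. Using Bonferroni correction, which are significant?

Bonferroni α = 0.05/20 = 0.0025. None of the given p-values are significant.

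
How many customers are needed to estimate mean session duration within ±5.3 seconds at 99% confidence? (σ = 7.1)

n = (z*σ/E)² = (2.576×7.1/5.3)² = 11.9 → n = 12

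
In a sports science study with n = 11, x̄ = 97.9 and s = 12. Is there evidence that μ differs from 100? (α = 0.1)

t = (x̄ - μ₀)/(s/√n) = (97.9 - 100)/(12/√11) = -0.58. df = 10, critical t = ±1.812. Fail to reject H₀.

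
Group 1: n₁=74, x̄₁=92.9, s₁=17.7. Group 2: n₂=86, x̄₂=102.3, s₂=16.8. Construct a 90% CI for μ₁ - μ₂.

Difference = -9.4. SE = √(17.7²/74 + 16.8²/86) = 2.741. CI = (-13.91, -4.89)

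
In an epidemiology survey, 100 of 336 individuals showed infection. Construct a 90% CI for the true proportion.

p̂ = 0.298. CI = p̂ ± z*√(p̂(1-p̂)/n) = (0.257, 0.339)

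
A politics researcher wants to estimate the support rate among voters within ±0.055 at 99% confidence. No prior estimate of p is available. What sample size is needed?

Conservative approach: use p = 0.5 (maximizes p(1-p) = 0.25). n = z²(0.25)/E² = 2.576²×0.25/0.055² = 548.4 → n = 549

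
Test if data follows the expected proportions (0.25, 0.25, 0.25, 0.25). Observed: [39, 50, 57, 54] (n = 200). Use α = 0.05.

Expected: [50.0, 50.0, 50.0, 50.0]. χ² = 3.72. df = 3, critical = 7.815. Fail to reject H₀.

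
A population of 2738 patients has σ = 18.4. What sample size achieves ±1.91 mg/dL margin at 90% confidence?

Without FPC: n₀ = (1.645×18.4/1.91)² = 251.131. With FPC: n = n₀N/(n₀+N-1) = 230.1 → n = 231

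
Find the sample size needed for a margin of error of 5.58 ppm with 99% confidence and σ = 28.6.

n = (z*σ/E)² = (2.576×28.6/5.58)² = 174.3 → n = 175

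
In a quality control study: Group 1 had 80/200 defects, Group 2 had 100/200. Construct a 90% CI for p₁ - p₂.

p̂₁ = 0.4, p̂₂ = 0.5. Difference = -0.1. CI = (-0.181, -0.019)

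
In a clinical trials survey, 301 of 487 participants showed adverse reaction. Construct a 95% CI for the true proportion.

p̂ = 0.618. CI = p̂ ± z*√(p̂(1-p̂)/n) = (0.575, 0.661)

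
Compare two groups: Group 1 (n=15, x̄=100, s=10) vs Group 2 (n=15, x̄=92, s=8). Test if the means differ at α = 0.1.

Pooled sp = 9.06. t = 2.419, df = 28. Critical t = ±1.701. Reject H₀.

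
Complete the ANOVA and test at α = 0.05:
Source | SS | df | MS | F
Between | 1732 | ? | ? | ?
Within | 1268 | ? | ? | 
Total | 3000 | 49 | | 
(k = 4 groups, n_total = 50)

df_between = 3, df_within = 46. MS_between = 577.33, MS_within = 27.57. F = 20.944, F_crit ≈ 2.807. Reject H₀.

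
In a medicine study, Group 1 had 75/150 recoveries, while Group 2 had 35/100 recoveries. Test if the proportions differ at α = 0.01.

p̂₁ = 0.5, p̂₂ = 0.35, pooled p̂ = 0.44. z = 2.341. Critical: ±2.576. Fail to reject H₀.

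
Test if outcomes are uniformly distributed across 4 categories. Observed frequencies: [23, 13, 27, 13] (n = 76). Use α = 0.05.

Expected = 19 each. χ² = Σ(O-E)²/E = 8.0. df = 3, critical value = 7.815. Reject H₀.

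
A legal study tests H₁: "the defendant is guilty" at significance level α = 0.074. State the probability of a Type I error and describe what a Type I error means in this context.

P(Type I error) = α = 0.074. A Type I error is rejecting H₀ when H₀ is actually true (false positive) — here, concluding that the defendant is guilty when in fact this is not the case. Consequence: convicting an innocent person.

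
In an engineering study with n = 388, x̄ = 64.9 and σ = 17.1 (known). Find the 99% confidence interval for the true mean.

CI = x̄ ± z*(σ/√n) = 64.9 ± 2.576(17.1/√388) = 64.9 ± 2.24 = (62.66, 67.14)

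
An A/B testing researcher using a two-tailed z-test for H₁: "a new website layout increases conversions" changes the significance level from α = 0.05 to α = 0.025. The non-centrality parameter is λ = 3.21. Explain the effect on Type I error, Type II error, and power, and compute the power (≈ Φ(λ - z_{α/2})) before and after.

Decreasing α from 0.05 to 0.025:
• Type I error rate decreases (α is the Type I rate by definition).
• Critical value moves from z_{α/2} = 1.96 to 2.241, so power = Φ(λ - z_{α/2}) goes from Φ(3.21 - 1.96) = 0.894 to Φ(3.21 - 2.241) = 0.834.
• Type II error rate β = 1 - power therefore increases (0.106 → 0.166).
Appropriate when false positives are costly — here, rolling out a layout that doesn't actually help — wasted engineering effort.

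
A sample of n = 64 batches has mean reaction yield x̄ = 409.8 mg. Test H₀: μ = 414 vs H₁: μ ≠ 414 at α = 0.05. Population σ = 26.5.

z = (x̄ - μ₀)/(σ/√n) = (409.8 - 414)/(26.5/√64) = -1.268. Critical value: ±1.96. Since |-1.268| ≤ 1.96, Fail to reject H₀.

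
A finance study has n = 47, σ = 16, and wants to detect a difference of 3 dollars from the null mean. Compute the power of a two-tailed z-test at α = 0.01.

SE = σ/√n = 16/√47 = 2.334. Non-centrality λ = d/SE = 3/2.334 = 1.285. Power ≈ Φ(λ - z_{α/2}) = Φ(1.285 - 2.576) = Φ(-1.291) = 0.098.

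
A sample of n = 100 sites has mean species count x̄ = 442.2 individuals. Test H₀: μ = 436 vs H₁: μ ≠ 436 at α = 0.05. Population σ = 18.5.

z = (x̄ - μ₀)/(σ/√n) = (442.2 - 436)/(18.5/√100) = 3.351. Critical value: ±1.96. Since |3.351| > 1.96, Reject H₀.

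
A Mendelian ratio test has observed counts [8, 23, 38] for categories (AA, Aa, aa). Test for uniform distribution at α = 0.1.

Expected = 23 each. χ² = Σ(O-E)²/E = 19.565. df = 2, critical value = 4.605. Reject H₀.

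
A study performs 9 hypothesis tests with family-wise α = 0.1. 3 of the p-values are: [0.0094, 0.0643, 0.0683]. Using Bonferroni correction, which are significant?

Bonferroni α = 0.1/9 = 0.01111. Significant p-values: [0.0094]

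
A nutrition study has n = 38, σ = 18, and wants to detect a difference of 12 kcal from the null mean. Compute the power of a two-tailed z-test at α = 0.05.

SE = σ/√n = 18/√38 = 2.92. Non-centrality λ = d/SE = 12/2.92 = 4.11. Power ≈ Φ(λ - z_{α/2}) = Φ(4.11 - 1.96) = Φ(2.15) = 0.984.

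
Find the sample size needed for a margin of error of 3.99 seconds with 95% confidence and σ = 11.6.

n = (z*σ/E)² = (1.96×11.6/3.99)² = 32.5 → n = 33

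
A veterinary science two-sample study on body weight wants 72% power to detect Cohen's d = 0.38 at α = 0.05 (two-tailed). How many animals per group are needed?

z_{α/2} = 1.96, z_β = Φ⁻¹(0.72) = 0.583. For small effect (d = 0.38): n per group = 2(z_{α/2} + z_β)²/d² = 2(1.96 + 0.583)²/0.38² = 89.6 → 90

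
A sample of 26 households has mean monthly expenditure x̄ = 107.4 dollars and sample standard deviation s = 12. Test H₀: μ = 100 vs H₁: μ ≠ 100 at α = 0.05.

t = (x̄ - μ₀)/(s/√n) = (107.4 - 100)/(12/√26) = 3.144. df = 25, critical t = ±2.06. Reject H₀.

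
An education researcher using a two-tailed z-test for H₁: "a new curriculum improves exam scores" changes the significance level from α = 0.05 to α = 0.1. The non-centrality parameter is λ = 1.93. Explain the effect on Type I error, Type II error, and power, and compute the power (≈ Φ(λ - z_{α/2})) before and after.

Increasing α from 0.05 to 0.1:
• Type I error rate increases (α is the Type I rate by definition).
• Critical value moves from z_{α/2} = 1.96 to 1.645, so power = Φ(λ - z_{α/2}) goes from Φ(1.93 - 1.96) = 0.488 to Φ(1.93 - 1.645) = 0.612.
• Type II error rate β = 1 - power therefore decreases (0.512 → 0.388).
Appropriate when false negatives are costly — here, keeping the old curriculum when the new one would have helped students.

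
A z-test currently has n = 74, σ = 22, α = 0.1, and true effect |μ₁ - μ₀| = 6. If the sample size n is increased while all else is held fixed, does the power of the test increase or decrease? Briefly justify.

Power increases: a larger n shrinks the standard error σ/√n, moving the sampling distribution under H₁ further from the critical value.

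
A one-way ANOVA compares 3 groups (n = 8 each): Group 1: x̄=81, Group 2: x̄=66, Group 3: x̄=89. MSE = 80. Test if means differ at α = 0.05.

Grand mean = 78.67. SS_between = 2181.33, MS_between = 1090.67. F = 13.633, F_crit ≈ 3.467. Reject H₀.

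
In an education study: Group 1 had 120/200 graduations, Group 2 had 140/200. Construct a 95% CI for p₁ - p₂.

p̂₁ = 0.6, p̂₂ = 0.7. Difference = -0.1. CI = (-0.193, -0.007)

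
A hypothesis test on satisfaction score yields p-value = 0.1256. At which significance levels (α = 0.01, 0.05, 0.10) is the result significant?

p = 0.1256. Not significant at any of the given levels.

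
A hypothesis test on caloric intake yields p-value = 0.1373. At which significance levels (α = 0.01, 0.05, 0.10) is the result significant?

p = 0.1373. Not significant at any of the given levels.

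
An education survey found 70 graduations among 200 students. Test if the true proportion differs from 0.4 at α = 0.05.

p̂ = 0.35, p₀ = 0.4. z = (p̂ - p₀)/√(p₀(1-p₀)/n) = -1.443. Critical: ±1.96. Fail to reject H₀.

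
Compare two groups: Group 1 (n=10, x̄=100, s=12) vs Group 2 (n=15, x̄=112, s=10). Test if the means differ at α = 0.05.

Pooled sp = 10.83. t = -2.715, df = 23. Critical t = ±2.069. Reject H₀.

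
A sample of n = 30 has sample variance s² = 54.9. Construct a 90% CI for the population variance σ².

df = 29. χ²_{0.05} = 42.557, χ²_{0.95} = 17.708. CI for σ² = ((n-1)s²/χ²_{α/2}, (n-1)s²/χ²_{1-α/2}) = (29·54.9/42.557, 29·54.9/17.708) = (37.41, 89.91)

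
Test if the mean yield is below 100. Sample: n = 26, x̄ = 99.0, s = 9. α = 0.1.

t = (99.0 - 100)/(9/√26) = -0.567, df = 25. Critical t = -1.316. Fail to reject H₀.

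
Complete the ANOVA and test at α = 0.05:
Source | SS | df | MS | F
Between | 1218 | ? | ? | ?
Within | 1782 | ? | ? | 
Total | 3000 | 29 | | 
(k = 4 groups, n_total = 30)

df_between = 3, df_within = 26. MS_between = 406.0, MS_within = 68.54. F = 5.924, F_crit ≈ 2.975. Reject H₀.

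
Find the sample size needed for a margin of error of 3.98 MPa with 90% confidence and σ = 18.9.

n = (z*σ/E)² = (1.645×18.9/3.98)² = 61.02 → n = 62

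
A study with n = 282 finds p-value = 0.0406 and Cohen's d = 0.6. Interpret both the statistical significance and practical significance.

Statistically significant (p = 0.0406 < 0.05). Cohen's d = 0.6 indicates a medium effect size. Both statistical and practical significance should be considered.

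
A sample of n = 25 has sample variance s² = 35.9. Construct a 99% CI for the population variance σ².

df = 24. χ²_{0.005} = 45.559, χ²_{0.995} = 9.886. CI for σ² = ((n-1)s²/χ²_{α/2}, (n-1)s²/χ²_{1-α/2}) = (24·35.9/45.559, 24·35.9/9.886) = (18.91, 87.15)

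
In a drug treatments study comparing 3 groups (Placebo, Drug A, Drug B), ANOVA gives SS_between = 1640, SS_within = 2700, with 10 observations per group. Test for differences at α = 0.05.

df_between = 2, df_within = 27. F = MS_between/MS_within = 820.0/100.0 = 8.2. F_crit ≈ 3.354. Reject H₀. At least one mean differs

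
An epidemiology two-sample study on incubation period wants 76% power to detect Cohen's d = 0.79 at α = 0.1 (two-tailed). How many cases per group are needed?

z_{α/2} = 1.645, z_β = Φ⁻¹(0.76) = 0.706. For medium effect (d = 0.79): n per group = 2(z_{α/2} + z_β)²/d² = 2(1.645 + 0.706)²/0.79² = 17.7 → 18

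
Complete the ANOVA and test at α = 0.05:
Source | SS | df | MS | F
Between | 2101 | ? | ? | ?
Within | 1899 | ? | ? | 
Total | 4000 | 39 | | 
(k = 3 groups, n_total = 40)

df_between = 2, df_within = 37. MS_between = 1050.5, MS_within = 51.32. F = 20.468, F_crit ≈ 3.252. Reject H₀.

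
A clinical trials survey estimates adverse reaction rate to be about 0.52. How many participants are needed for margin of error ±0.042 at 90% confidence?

n = z²p(1-p)/E² = 1.645²×0.52×0.48/0.042² = 382.9 → n = 383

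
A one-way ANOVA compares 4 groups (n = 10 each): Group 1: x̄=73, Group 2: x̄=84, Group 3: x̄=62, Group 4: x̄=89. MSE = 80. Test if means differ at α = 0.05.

Grand mean = 77.0. SS_between = 4340.0, MS_between = 1446.67. F = 18.083, F_crit ≈ 2.866. Reject H₀.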